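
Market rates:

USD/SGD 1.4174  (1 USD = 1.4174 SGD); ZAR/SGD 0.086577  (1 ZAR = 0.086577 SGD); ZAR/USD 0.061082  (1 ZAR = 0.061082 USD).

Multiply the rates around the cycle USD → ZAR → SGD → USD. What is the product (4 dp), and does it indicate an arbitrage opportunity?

Around USD → ZAR → SGD → USD: 1 ÷ 0.061082 × 0.086577 ÷ 1.4174 = 0.999993
Product ≈ 1 (deviation 0.001%, within rounding noise).

1.0000 (no arbitrage)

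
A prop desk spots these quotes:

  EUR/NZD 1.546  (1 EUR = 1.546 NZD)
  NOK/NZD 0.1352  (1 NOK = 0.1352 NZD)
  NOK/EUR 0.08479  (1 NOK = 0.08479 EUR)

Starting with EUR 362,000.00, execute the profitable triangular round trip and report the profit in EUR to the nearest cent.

Profit: EUR 11,362.88

Profitable loop is EUR → NOK → NZD → EUR:
EUR 362,000.00 ÷ 0.08479 = NOK 4,269,371.39
NOK 4,269,371.39 × 0.1352 = NZD 577,219.01
NZD 577,219.01 ÷ 1.546 = EUR 373,362.88
Profit = EUR 373,362.88 − EUR 362,000.00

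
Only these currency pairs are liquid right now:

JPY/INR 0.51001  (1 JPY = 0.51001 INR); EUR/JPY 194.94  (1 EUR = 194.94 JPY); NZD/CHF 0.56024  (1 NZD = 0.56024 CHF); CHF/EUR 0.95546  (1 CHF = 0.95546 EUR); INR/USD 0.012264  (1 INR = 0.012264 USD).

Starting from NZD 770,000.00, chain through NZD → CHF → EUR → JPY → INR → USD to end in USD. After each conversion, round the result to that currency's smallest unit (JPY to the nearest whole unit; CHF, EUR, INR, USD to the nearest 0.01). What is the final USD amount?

USD 502,561.42

NZD 770,000.00 × 0.56024 = CHF 431,384.80
CHF 431,384.80 × 0.95546 = EUR 412,170.92
EUR 412,170.92 × 194.94 = JPY 80,348,599
JPY 80,348,599 × 0.51001 = INR 40,978,588.98
INR 40,978,588.98 × 0.012264 = USD 502,561.42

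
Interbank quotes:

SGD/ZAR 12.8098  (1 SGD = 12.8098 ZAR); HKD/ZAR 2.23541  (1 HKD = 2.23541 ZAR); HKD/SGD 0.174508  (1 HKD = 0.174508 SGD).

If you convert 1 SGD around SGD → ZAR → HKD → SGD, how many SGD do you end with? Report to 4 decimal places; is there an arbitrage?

Around SGD → ZAR → HKD → SGD: 1 × 12.8098 ÷ 2.23541 × 0.174508 = 1.000001
Product ≈ 1 (deviation 0.000%, within rounding noise).

1.0000 (no arbitrage)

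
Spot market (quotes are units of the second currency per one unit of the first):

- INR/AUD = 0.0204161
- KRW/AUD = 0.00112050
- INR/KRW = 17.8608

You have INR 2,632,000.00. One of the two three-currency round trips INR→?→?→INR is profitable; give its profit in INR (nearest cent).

Profit: INR 53,009.96

Profitable loop is INR → AUD → KRW → INR:
INR 2,632,000.00 × 0.0204161 = AUD 53,735.18
AUD 53,735.18 ÷ 0.00112050 = KRW 47,956,426
KRW 47,956,426 ÷ 17.8608 = INR 2,685,009.96
Profit = INR 2,685,009.96 − INR 2,632,000.00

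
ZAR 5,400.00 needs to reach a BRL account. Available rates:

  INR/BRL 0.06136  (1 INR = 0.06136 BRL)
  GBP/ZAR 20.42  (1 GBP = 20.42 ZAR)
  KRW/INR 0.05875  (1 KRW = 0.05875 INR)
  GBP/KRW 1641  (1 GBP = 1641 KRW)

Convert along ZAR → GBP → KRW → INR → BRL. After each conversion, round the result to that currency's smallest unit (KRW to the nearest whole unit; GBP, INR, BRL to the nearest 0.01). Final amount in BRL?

BRL 1,564.39

ZAR 5,400.00 ÷ 20.42 = GBP 264.45
GBP 264.45 × 1641 = KRW 433,962
KRW 433,962 × 0.05875 = INR 25,495.27
INR 25,495.27 × 0.06136 = BRL 1,564.39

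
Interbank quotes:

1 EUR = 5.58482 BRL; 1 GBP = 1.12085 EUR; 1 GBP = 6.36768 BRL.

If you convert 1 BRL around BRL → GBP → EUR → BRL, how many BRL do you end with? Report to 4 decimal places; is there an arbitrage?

Around BRL → GBP → EUR → BRL: 1 ÷ 6.36768 × 1.12085 × 5.58482 = 0.983050
Product < 1; profitable direction is BRL → EUR → GBP → BRL.

0.9830 (arbitrage exists)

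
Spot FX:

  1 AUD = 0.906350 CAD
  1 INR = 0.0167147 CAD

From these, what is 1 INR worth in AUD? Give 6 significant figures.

1 INR × 0.0167147 = 0.0167147 CAD
0.0167147 CAD ÷ 0.906350 = 0.0184418 AUD

INR/AUD = 0.0184418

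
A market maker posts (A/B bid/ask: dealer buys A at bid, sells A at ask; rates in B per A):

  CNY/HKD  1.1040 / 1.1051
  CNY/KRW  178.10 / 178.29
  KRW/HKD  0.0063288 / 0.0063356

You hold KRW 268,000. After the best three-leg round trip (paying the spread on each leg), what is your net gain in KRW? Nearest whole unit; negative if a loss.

Net profit: KRW 5,350

Best loop KRW → HKD → CNY → KRW:
KRW 268,000 × 0.0063288 (sell KRW at bid) = HKD 1,696.12
HKD 1,696.12 ÷ 1.1051 (buy CNY at ask) = CNY 1,534.81
CNY 1,534.81 × 178.10 (sell CNY at bid) = KRW 273,350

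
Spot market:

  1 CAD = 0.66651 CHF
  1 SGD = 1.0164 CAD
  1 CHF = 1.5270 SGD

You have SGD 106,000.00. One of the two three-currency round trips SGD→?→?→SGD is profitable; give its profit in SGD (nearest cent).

Profitable loop is SGD → CAD → CHF → SGD:
SGD 106,000.00 × 1.0164 = CAD 107,738.40
CAD 107,738.40 × 0.66651 = CHF 71,808.72
CHF 71,808.72 × 1.5270 = SGD 109,651.92
Profit = SGD 109,651.92 − SGD 106,000.00

Profit: SGD 3,651.92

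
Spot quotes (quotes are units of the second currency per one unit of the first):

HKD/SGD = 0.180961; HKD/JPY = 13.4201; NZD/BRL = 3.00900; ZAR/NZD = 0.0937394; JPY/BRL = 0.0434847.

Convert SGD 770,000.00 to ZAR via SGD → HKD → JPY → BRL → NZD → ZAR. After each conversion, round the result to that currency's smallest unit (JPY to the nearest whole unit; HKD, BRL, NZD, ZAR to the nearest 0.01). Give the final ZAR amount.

SGD 770,000.00 ÷ 0.180961 = HKD 4,255,060.48
HKD 4,255,060.48 × 13.4201 = JPY 57,103,337
JPY 57,103,337 × 0.0434847 = BRL 2,483,121.48
BRL 2,483,121.48 ÷ 3.00900 = NZD 825,231.47
NZD 825,231.47 ÷ 0.0937394 = ZAR 8,803,464.39

ZAR 8,803,464.39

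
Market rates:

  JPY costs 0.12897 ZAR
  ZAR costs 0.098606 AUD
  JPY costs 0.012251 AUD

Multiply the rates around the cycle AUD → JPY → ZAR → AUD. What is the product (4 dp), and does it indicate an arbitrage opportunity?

Around AUD → JPY → ZAR → AUD: 1 ÷ 0.012251 × 0.12897 × 0.098606 = 1.038055
Product > 1; profitable direction is AUD → JPY → ZAR → AUD.

1.0381 (arbitrage exists)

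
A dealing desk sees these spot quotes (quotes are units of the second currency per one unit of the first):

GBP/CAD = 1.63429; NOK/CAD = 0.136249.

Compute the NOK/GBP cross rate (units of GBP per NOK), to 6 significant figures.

NOK/GBP = 0.0833689

1 NOK × 0.136249 = 0.136249 CAD
0.136249 CAD ÷ 1.63429 = 0.0833689 GBP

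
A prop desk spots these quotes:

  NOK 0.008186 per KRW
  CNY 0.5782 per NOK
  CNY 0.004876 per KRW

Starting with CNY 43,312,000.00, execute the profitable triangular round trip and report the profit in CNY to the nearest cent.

Profit: CNY 1,307,233.74

Profitable loop is CNY → NOK → KRW → CNY:
CNY 43,312,000.00 ÷ 0.5782 = NOK 74,908,336.22
NOK 74,908,336.22 ÷ 0.008186 = KRW 9,150,786,247
KRW 9,150,786,247 × 0.004876 = CNY 44,619,233.74
Profit = CNY 44,619,233.74 − CNY 43,312,000.00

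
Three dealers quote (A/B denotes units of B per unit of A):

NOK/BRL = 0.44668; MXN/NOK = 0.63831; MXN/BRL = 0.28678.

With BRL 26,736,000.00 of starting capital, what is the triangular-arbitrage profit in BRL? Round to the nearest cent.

Profit: BRL 155,630.62

Profitable loop is BRL → NOK → MXN → BRL:
BRL 26,736,000.00 ÷ 0.44668 = NOK 59,854,929.70
NOK 59,854,929.70 ÷ 0.63831 = MXN 93,770,941.55
MXN 93,770,941.55 × 0.28678 = BRL 26,891,630.62
Profit = BRL 26,891,630.62 − BRL 26,736,000.00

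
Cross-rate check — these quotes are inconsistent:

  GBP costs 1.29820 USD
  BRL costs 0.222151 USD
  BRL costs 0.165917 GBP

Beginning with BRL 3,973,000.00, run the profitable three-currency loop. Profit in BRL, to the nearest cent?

Profitable loop is BRL → USD → GBP → BRL:
BRL 3,973,000.00 × 0.222151 = USD 882,605.92
USD 882,605.92 ÷ 1.29820 = GBP 679,868.99
GBP 679,868.99 ÷ 0.165917 = BRL 4,097,645.15
Profit = BRL 4,097,645.15 − BRL 3,973,000.00

Profit: BRL 124,645.15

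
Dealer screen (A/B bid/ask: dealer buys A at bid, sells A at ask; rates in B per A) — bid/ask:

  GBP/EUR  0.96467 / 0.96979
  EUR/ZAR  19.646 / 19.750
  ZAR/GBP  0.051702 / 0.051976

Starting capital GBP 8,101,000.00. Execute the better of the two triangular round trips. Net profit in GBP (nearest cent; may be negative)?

Best loop GBP → ZAR → EUR → GBP:
GBP 8,101,000.00 ÷ 0.051976 (buy ZAR at ask) = ZAR 155,860,397.11
ZAR 155,860,397.11 ÷ 19.750 (buy EUR at ask) = EUR 7,891,665.68
EUR 7,891,665.68 ÷ 0.96979 (buy GBP at ask) = GBP 8,137,499.54

Net profit: GBP 36,499.54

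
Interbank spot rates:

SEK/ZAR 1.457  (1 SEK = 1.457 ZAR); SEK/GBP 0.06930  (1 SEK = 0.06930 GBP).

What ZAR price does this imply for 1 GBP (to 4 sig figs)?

GBP/ZAR = 21.02

1 GBP ÷ 0.06930 = 14.43 SEK
14.43 SEK × 1.457 = 21.0245 ZAR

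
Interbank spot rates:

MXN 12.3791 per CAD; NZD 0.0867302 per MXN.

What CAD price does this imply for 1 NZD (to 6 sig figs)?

1 NZD ÷ 0.0867302 = 11.53 MXN
11.53 MXN ÷ 12.3791 = 0.931409 CAD

NZD/CAD = 0.931409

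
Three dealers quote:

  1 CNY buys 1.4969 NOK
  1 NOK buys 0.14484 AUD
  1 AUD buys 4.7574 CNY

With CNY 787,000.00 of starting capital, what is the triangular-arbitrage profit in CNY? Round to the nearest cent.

Profitable loop is CNY → NOK → AUD → CNY:
CNY 787,000.00 × 1.4969 = NOK 1,178,060.30
NOK 1,178,060.30 × 0.14484 = AUD 170,630.25
AUD 170,630.25 × 4.7574 = CNY 811,756.37
Profit = CNY 811,756.37 − CNY 787,000.00

Profit: CNY 24,756.37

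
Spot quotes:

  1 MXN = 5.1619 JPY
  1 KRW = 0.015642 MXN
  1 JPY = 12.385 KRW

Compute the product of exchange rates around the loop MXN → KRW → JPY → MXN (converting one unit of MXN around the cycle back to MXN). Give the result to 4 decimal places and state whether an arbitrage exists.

Around MXN → KRW → JPY → MXN: 1 ÷ 0.015642 ÷ 12.385 ÷ 5.1619 = 1.000005
Product ≈ 1 (deviation 0.000%, within rounding noise).

1.0000 (no arbitrage)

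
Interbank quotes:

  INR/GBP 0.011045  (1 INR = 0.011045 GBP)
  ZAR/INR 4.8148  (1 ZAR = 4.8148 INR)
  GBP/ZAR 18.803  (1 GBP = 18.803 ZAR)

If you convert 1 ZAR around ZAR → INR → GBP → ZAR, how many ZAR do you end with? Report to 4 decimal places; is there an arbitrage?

Around ZAR → INR → GBP → ZAR: 1 × 4.8148 × 0.011045 × 18.803 = 0.999933
Product ≈ 1 (deviation 0.007%, within rounding noise).

0.9999 (no arbitrage)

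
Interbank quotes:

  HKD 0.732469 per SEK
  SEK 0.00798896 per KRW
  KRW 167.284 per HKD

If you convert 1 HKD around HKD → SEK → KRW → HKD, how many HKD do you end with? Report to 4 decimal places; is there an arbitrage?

1.0216 (arbitrage exists)

Around HKD → SEK → KRW → HKD: 1 ÷ 0.732469 ÷ 0.00798896 ÷ 167.284 = 1.021565
Product > 1; profitable direction is HKD → SEK → KRW → HKD.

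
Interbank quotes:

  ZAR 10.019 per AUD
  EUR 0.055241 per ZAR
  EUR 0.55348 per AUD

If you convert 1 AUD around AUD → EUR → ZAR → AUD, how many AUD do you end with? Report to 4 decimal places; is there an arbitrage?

Around AUD → EUR → ZAR → AUD: 1 × 0.55348 ÷ 0.055241 ÷ 10.019 = 1.000037
Product ≈ 1 (deviation 0.004%, within rounding noise).

1.0000 (no arbitrage)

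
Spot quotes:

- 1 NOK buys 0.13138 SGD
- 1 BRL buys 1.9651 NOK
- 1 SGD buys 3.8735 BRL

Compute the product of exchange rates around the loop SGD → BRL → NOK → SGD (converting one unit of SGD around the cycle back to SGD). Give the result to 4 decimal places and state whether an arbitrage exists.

Around SGD → BRL → NOK → SGD: 1 × 3.8735 × 1.9651 × 0.13138 = 1.000040
Product ≈ 1 (deviation 0.004%, within rounding noise).

1.0000 (no arbitrage)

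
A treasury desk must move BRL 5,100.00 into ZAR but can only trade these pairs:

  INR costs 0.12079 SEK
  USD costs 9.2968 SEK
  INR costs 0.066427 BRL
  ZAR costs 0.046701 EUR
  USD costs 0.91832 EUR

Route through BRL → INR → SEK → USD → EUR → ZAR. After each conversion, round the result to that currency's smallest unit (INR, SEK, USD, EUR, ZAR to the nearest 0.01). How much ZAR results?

BRL 5,100.00 ÷ 0.066427 = INR 76,776.01
INR 76,776.01 × 0.12079 = SEK 9,273.77
SEK 9,273.77 ÷ 9.2968 = USD 997.52
USD 997.52 × 0.91832 = EUR 916.04
EUR 916.04 ÷ 0.046701 = ZAR 19,615.00

ZAR 19,615.00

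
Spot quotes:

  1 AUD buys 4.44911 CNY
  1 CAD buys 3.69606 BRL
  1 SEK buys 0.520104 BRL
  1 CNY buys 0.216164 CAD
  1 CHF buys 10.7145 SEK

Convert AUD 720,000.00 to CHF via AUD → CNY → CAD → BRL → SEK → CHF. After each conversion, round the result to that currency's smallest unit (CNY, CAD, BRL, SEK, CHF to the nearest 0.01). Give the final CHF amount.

CHF 459,267.72

AUD 720,000.00 × 4.44911 = CNY 3,203,359.20
CNY 3,203,359.20 × 0.216164 = CAD 692,450.94
CAD 692,450.94 × 3.69606 = BRL 2,559,340.22
BRL 2,559,340.22 ÷ 0.520104 = SEK 4,920,823.95
SEK 4,920,823.95 ÷ 10.7145 = CHF 459,267.72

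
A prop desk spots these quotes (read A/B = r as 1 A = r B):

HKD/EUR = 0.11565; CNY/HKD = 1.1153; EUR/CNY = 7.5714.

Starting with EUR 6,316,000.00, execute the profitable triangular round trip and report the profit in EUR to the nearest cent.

Profitable loop is EUR → HKD → CNY → EUR:
EUR 6,316,000.00 ÷ 0.11565 = HKD 54,613,056.64
HKD 54,613,056.64 ÷ 1.1153 = CNY 48,967,144.84
CNY 48,967,144.84 ÷ 7.5714 = EUR 6,467,383.16
Profit = EUR 6,467,383.16 − EUR 6,316,000.00

Profit: EUR 151,383.16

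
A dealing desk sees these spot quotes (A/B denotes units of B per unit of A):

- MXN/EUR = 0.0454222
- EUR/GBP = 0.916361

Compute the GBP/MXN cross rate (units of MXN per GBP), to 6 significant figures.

GBP/MXN = 24.0251

1 GBP ÷ 0.916361 = 1.09127 EUR
1.09127 EUR ÷ 0.0454222 = 24.0251 MXN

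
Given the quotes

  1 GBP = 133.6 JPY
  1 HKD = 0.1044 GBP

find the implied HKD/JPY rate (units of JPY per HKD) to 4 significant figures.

1 HKD × 0.1044 = 0.1044 GBP
0.1044 GBP × 133.6 = 13.9478 JPY

HKD/JPY = 13.95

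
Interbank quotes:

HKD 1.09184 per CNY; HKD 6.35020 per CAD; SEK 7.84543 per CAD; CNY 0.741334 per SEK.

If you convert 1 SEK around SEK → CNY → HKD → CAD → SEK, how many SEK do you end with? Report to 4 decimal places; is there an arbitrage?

Around SEK → CNY → HKD → CAD → SEK: 1 × 0.741334 × 1.09184 ÷ 6.35020 × 7.84543 = 1.000005
Product ≈ 1 (deviation 0.001%, within rounding noise).

1.0000 (no arbitrage)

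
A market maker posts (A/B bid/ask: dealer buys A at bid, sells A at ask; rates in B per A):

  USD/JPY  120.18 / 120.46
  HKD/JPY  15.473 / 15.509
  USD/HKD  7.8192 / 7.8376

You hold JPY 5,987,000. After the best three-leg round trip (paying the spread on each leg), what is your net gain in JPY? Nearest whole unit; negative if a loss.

Best loop JPY → USD → HKD → JPY:
JPY 5,987,000 ÷ 120.46 (buy USD at ask) = USD 49,701.15
USD 49,701.15 × 7.8192 (sell USD at bid) = HKD 388,623.20
HKD 388,623.20 × 15.473 (sell HKD at bid) = JPY 6,013,167

Net profit: JPY 26,167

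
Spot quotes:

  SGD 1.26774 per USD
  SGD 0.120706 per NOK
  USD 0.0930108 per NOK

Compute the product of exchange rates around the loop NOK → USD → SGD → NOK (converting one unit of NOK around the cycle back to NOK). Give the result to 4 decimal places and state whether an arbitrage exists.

Around NOK → USD → SGD → NOK: 1 × 0.0930108 × 1.26774 ÷ 0.120706 = 0.976865
Product < 1; profitable direction is NOK → SGD → USD → NOK.

0.9769 (arbitrage exists)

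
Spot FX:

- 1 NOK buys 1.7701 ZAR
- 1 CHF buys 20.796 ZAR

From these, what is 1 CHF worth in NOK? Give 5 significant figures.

CHF/NOK = 11.748

1 CHF × 20.796 = 20.796 ZAR
20.796 ZAR ÷ 1.7701 = 11.7485 NOK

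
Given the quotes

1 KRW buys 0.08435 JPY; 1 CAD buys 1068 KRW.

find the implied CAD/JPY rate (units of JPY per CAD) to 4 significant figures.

CAD/JPY = 90.09

1 CAD × 1068 = 1068 KRW
1068 KRW × 0.08435 = 90.0858 JPY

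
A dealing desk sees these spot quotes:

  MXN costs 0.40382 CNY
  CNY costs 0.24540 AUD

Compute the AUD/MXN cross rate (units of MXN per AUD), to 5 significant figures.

1 AUD ÷ 0.24540 = 4.07498 CNY
4.07498 CNY ÷ 0.40382 = 10.0911 MXN

AUD/MXN = 10.091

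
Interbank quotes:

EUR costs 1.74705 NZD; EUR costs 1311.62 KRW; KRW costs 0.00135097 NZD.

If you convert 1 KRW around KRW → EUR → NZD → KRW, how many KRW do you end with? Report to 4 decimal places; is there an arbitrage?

Around KRW → EUR → NZD → KRW: 1 ÷ 1311.62 × 1.74705 ÷ 0.00135097 = 0.985943
Product < 1; profitable direction is KRW → NZD → EUR → KRW.

0.9859 (arbitrage exists)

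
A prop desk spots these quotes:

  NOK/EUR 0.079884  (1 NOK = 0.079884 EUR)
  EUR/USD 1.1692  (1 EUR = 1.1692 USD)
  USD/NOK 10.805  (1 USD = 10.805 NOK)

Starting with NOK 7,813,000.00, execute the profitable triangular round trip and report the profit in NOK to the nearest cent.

Profitable loop is NOK → EUR → USD → NOK:
NOK 7,813,000.00 × 0.079884 = EUR 624,133.69
EUR 624,133.69 × 1.1692 = USD 729,737.11
USD 729,737.11 × 10.805 = NOK 7,884,809.50
Profit = NOK 7,884,809.50 − NOK 7,813,000.00

Profit: NOK 71,809.50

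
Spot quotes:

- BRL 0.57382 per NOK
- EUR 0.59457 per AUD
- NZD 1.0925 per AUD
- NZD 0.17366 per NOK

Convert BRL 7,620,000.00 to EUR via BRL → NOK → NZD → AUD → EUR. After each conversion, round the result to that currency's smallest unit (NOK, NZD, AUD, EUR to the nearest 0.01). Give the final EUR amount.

EUR 1,255,048.86

BRL 7,620,000.00 ÷ 0.57382 = NOK 13,279,425.60
NOK 13,279,425.60 × 0.17366 = NZD 2,306,105.05
NZD 2,306,105.05 ÷ 1.0925 = AUD 2,110,851.30
AUD 2,110,851.30 × 0.59457 = EUR 1,255,048.86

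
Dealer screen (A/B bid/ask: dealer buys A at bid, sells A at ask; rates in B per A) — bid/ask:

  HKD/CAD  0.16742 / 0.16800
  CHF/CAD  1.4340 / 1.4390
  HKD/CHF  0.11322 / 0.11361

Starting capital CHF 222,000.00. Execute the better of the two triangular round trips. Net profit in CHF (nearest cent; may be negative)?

Best loop CHF → HKD → CAD → CHF:
CHF 222,000.00 ÷ 0.11361 (buy HKD at ask) = HKD 1,954,053.34
HKD 1,954,053.34 × 0.16742 (sell HKD at bid) = CAD 327,147.61
CAD 327,147.61 ÷ 1.4390 (buy CHF at ask) = CHF 227,343.72

Net profit: CHF 5,343.72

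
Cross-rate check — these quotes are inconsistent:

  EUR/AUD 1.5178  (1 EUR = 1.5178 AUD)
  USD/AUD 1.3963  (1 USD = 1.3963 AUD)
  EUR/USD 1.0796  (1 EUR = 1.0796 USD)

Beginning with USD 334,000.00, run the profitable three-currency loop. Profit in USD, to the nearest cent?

Profitable loop is USD → EUR → AUD → USD:
USD 334,000.00 ÷ 1.0796 = EUR 309,373.84
EUR 309,373.84 × 1.5178 = AUD 469,567.62
AUD 469,567.62 ÷ 1.3963 = USD 336,294.22
Profit = USD 336,294.22 − USD 334,000.00

Profit: USD 2,294.22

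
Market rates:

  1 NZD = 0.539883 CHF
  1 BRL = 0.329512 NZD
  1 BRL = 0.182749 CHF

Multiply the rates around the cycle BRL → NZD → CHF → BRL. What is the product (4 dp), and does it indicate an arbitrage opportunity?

0.9735 (arbitrage exists)

Around BRL → NZD → CHF → BRL: 1 × 0.329512 × 0.539883 ÷ 0.182749 = 0.973455
Product < 1; profitable direction is BRL → CHF → NZD → BRL.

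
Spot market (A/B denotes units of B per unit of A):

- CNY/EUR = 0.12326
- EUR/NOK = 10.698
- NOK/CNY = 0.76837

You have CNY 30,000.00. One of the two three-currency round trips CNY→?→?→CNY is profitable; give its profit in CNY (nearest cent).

Profit: CNY 396.00

Profitable loop is CNY → EUR → NOK → CNY:
CNY 30,000.00 × 0.12326 = EUR 3,697.80
EUR 3,697.80 × 10.698 = NOK 39,559.06
NOK 39,559.06 × 0.76837 = CNY 30,396.00
Profit = CNY 30,396.00 − CNY 30,000.00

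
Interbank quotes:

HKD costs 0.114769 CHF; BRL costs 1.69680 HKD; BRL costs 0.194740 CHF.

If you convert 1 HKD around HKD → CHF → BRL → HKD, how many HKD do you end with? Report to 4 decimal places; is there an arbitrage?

1.0000 (no arbitrage)

Around HKD → CHF → BRL → HKD: 1 × 0.114769 ÷ 0.194740 × 1.69680 = 1.000000
Product ≈ 1 (deviation 0.000%, within rounding noise).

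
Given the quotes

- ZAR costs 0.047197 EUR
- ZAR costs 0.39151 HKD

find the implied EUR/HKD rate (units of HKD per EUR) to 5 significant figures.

EUR/HKD = 8.2952

1 EUR ÷ 0.047197 = 21.1878 ZAR
21.1878 ZAR × 0.39151 = 8.29523 HKD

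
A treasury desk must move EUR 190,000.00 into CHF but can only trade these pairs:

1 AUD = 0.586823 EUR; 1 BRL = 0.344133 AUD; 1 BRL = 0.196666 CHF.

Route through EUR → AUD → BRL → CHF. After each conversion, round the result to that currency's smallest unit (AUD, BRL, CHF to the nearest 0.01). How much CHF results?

EUR 190,000.00 ÷ 0.586823 = AUD 323,777.36
AUD 323,777.36 ÷ 0.344133 = BRL 940,849.50
BRL 940,849.50 × 0.196666 = CHF 185,033.11

CHF 185,033.11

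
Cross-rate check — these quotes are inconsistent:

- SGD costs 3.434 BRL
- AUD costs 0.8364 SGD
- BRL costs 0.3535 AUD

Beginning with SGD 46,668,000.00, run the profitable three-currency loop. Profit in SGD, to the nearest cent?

Profit: SGD 715,040.17

Profitable loop is SGD → BRL → AUD → SGD:
SGD 46,668,000.00 × 3.434 = BRL 160,257,912.00
BRL 160,257,912.00 × 0.3535 = AUD 56,651,171.89
AUD 56,651,171.89 × 0.8364 = SGD 47,383,040.17
Profit = SGD 47,383,040.17 − SGD 46,668,000.00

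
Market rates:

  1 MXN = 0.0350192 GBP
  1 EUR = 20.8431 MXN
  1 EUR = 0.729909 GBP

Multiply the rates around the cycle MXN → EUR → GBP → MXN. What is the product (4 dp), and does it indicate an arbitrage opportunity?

1.0000 (no arbitrage)

Around MXN → EUR → GBP → MXN: 1 ÷ 20.8431 × 0.729909 ÷ 0.0350192 = 1.000000
Product ≈ 1 (deviation 0.000%, within rounding noise).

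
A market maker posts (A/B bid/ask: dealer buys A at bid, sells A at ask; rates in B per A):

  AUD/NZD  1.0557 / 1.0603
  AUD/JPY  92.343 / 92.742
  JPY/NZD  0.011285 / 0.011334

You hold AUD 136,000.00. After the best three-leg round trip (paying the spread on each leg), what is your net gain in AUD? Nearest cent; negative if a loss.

Net profit: AUD 590.27

Best loop AUD → NZD → JPY → AUD:
AUD 136,000.00 × 1.0557 (sell AUD at bid) = NZD 143,575.20
NZD 143,575.20 ÷ 0.011334 (buy JPY at ask) = JPY 12,667,655
JPY 12,667,655 ÷ 92.742 (buy AUD at ask) = AUD 136,590.27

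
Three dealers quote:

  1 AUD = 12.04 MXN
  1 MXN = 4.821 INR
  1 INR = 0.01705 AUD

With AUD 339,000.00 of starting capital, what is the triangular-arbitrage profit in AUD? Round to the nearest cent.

Profit: AUD 3,540.32

Profitable loop is AUD → INR → MXN → AUD:
AUD 339,000.00 ÷ 0.01705 = INR 19,882,697.95
INR 19,882,697.95 ÷ 4.821 = MXN 4,124,185.43
MXN 4,124,185.43 ÷ 12.04 = AUD 342,540.32
Profit = AUD 342,540.32 − AUD 339,000.00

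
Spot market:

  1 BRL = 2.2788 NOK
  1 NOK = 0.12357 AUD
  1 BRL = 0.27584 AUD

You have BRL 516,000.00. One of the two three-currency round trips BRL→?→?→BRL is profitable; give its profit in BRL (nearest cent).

Profit: BRL 10,758.70

Profitable loop is BRL → NOK → AUD → BRL:
BRL 516,000.00 × 2.2788 = NOK 1,175,860.80
NOK 1,175,860.80 × 0.12357 = AUD 145,301.12
AUD 145,301.12 ÷ 0.27584 = BRL 526,758.70
Profit = BRL 526,758.70 − BRL 516,000.00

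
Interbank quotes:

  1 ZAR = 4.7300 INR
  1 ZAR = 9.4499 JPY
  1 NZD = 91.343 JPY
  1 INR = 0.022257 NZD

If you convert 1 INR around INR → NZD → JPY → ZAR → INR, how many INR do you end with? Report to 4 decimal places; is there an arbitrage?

1.0176 (arbitrage exists)

Around INR → NZD → JPY → ZAR → INR: 1 × 0.022257 × 91.343 ÷ 9.4499 × 4.7300 = 1.017597
Product > 1; profitable direction is INR → NZD → JPY → ZAR → INR.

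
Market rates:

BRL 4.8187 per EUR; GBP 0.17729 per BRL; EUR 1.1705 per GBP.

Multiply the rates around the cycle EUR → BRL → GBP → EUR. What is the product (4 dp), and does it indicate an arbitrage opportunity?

1.0000 (no arbitrage)

Around EUR → BRL → GBP → EUR: 1 × 4.8187 × 0.17729 × 1.1705 = 0.999967
Product ≈ 1 (deviation 0.003%, within rounding noise).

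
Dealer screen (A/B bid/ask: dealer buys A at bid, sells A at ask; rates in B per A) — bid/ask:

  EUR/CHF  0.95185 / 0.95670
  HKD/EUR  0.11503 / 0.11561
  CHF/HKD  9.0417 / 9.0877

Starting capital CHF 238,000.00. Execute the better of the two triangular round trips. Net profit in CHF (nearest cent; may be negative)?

Net result: CHF -1,216.30 (no profitable arbitrage after spreads)

Best loop CHF → EUR → HKD → CHF:
CHF 238,000.00 ÷ 0.95670 (buy EUR at ask) = EUR 248,771.82
EUR 248,771.82 ÷ 0.11561 (buy HKD at ask) = HKD 2,151,819.22
HKD 2,151,819.22 ÷ 9.0877 (buy CHF at ask) = CHF 236,783.70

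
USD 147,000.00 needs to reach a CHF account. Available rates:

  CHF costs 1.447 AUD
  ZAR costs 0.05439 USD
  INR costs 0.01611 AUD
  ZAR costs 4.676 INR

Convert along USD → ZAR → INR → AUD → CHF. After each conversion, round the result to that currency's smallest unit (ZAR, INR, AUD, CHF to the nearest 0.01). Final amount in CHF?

USD 147,000.00 ÷ 0.05439 = ZAR 2,702,702.70
ZAR 2,702,702.70 × 4.676 = INR 12,637,837.83
INR 12,637,837.83 × 0.01611 = AUD 203,595.57
AUD 203,595.57 ÷ 1.447 = CHF 140,701.85

CHF 140,701.85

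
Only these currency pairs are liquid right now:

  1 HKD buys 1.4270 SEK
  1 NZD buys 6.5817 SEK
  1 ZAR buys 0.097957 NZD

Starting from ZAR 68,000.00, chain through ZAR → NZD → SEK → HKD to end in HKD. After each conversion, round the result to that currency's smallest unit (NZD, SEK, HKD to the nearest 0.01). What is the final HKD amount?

HKD 30,722.66

ZAR 68,000.00 × 0.097957 = NZD 6,661.08
NZD 6,661.08 × 6.5817 = SEK 43,841.23
SEK 43,841.23 ÷ 1.4270 = HKD 30,722.66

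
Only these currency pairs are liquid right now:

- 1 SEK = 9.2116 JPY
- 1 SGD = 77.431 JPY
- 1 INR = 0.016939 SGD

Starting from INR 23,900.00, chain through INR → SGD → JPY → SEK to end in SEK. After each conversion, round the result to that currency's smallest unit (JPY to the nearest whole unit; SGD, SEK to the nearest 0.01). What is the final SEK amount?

INR 23,900.00 × 0.016939 = SGD 404.84
SGD 404.84 × 77.431 = JPY 31,347
JPY 31,347 ÷ 9.2116 = SEK 3,402.99

SEK 3,402.99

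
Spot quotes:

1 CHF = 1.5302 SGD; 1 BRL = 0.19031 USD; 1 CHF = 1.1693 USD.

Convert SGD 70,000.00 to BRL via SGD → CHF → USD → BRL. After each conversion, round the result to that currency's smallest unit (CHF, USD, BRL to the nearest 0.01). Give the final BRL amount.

BRL 281,069.78

SGD 70,000.00 ÷ 1.5302 = CHF 45,745.65
CHF 45,745.65 × 1.1693 = USD 53,490.39
USD 53,490.39 ÷ 0.19031 = BRL 281,069.78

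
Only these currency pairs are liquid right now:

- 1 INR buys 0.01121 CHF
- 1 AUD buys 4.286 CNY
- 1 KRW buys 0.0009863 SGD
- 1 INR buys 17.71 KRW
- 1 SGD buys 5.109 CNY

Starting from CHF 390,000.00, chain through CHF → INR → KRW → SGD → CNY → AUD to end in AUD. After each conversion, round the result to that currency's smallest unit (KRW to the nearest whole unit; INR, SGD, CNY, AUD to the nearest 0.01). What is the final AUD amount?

CHF 390,000.00 ÷ 0.01121 = INR 34,790,365.74
INR 34,790,365.74 × 17.71 = KRW 616,137,377
KRW 616,137,377 × 0.0009863 = SGD 607,696.29
SGD 607,696.29 × 5.109 = CNY 3,104,720.35
CNY 3,104,720.35 ÷ 4.286 = AUD 724,386.46

AUD 724,386.46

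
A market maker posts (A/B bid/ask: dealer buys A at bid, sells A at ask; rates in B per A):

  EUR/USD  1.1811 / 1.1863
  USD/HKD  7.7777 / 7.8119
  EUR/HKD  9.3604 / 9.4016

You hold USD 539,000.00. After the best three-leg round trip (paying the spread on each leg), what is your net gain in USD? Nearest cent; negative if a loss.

Net profit: USD 5,417.36

Best loop USD → EUR → HKD → USD:
USD 539,000.00 ÷ 1.1863 (buy EUR at ask) = EUR 454,353.87
EUR 454,353.87 × 9.3604 (sell EUR at bid) = HKD 4,252,934.00
HKD 4,252,934.00 ÷ 7.8119 (buy USD at ask) = USD 544,417.36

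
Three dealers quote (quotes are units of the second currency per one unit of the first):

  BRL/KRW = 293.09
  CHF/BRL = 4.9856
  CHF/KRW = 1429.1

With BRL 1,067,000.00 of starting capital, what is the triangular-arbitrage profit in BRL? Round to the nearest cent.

Profitable loop is BRL → KRW → CHF → BRL:
BRL 1,067,000.00 × 293.09 = KRW 312,727,030
KRW 312,727,030 ÷ 1429.1 = CHF 218,827.95
CHF 218,827.95 × 4.9856 = BRL 1,090,988.65
Profit = BRL 1,090,988.65 − BRL 1,067,000.00

Profit: BRL 23,988.65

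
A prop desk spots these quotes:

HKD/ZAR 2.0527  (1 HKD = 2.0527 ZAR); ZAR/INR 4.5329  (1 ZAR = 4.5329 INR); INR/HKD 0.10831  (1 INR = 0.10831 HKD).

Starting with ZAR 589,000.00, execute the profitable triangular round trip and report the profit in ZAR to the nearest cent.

Profit: ZAR 4,588.49

Profitable loop is ZAR → INR → HKD → ZAR:
ZAR 589,000.00 × 4.5329 = INR 2,669,878.10
INR 2,669,878.10 × 0.10831 = HKD 289,174.50
HKD 289,174.50 × 2.0527 = ZAR 593,588.49
Profit = ZAR 593,588.49 − ZAR 589,000.00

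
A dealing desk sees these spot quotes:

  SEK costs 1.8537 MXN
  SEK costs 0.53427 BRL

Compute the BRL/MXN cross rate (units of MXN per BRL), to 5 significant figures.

BRL/MXN = 3.4696

1 BRL ÷ 0.53427 = 1.87171 SEK
1.87171 SEK × 1.8537 = 3.46959 MXN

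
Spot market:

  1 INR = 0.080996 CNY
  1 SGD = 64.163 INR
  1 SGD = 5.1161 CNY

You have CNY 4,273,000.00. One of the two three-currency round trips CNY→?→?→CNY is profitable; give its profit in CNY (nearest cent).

Profit: CNY 67,523.40

Profitable loop is CNY → SGD → INR → CNY:
CNY 4,273,000.00 ÷ 5.1161 = SGD 835,206.50
SGD 835,206.50 × 64.163 = INR 53,589,354.98
INR 53,589,354.98 × 0.080996 = CNY 4,340,523.40
Profit = CNY 4,340,523.40 − CNY 4,273,000.00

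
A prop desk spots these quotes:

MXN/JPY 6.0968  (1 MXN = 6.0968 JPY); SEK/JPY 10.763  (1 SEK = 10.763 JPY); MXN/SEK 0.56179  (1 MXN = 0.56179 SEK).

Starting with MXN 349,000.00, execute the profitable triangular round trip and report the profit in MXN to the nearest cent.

Profitable loop is MXN → JPY → SEK → MXN:
MXN 349,000.00 × 6.0968 = JPY 2,127,783
JPY 2,127,783 ÷ 10.763 = SEK 197,694.25
SEK 197,694.25 ÷ 0.56179 = MXN 351,900.62
Profit = MXN 351,900.62 − MXN 349,000.00

Profit: MXN 2,900.62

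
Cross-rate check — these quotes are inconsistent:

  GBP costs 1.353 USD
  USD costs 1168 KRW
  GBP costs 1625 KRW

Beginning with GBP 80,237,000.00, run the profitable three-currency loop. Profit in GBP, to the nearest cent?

Profit: GBP 2,269,356.37

Profitable loop is GBP → KRW → USD → GBP:
GBP 80,237,000.00 × 1625 = KRW 130,385,125,000
KRW 130,385,125,000 ÷ 1168 = USD 111,631,100.17
USD 111,631,100.17 ÷ 1.353 = GBP 82,506,356.37
Profit = GBP 82,506,356.37 − GBP 80,237,000.00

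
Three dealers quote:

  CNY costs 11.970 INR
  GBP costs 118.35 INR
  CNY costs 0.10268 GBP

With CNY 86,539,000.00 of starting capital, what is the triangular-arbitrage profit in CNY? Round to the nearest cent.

Profitable loop is CNY → GBP → INR → CNY:
CNY 86,539,000.00 × 0.10268 = GBP 8,885,824.52
GBP 8,885,824.52 × 118.35 = INR 1,051,637,331.94
INR 1,051,637,331.94 ÷ 11.970 = CNY 87,856,084.54
Profit = CNY 87,856,084.54 − CNY 86,539,000.00

Profit: CNY 1,317,084.54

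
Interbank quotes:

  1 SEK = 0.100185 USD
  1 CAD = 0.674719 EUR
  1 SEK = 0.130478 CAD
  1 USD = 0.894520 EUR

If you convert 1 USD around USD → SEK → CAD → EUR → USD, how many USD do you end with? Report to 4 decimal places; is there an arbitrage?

0.9824 (arbitrage exists)

Around USD → SEK → CAD → EUR → USD: 1 ÷ 0.100185 × 0.130478 × 0.674719 ÷ 0.894520 = 0.982353
Product < 1; profitable direction is USD → EUR → CAD → SEK → USD.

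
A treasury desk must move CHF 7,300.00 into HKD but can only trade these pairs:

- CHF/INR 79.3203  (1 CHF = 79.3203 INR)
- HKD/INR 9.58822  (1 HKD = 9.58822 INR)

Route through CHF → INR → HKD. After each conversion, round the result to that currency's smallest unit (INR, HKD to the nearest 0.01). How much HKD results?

CHF 7,300.00 × 79.3203 = INR 579,038.19
INR 579,038.19 ÷ 9.58822 = HKD 60,390.58

HKD 60,390.58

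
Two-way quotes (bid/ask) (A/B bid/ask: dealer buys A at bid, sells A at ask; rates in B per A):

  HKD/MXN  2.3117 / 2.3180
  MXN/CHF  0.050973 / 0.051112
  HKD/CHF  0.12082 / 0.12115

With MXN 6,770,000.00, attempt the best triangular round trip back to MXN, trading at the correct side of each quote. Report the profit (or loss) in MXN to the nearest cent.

Best loop MXN → HKD → CHF → MXN:
MXN 6,770,000.00 ÷ 2.3180 (buy HKD at ask) = HKD 2,920,621.23
HKD 2,920,621.23 × 0.12082 (sell HKD at bid) = CHF 352,869.46
CHF 352,869.46 ÷ 0.051112 (buy MXN at ask) = MXN 6,903,847.56

Net profit: MXN 133,847.56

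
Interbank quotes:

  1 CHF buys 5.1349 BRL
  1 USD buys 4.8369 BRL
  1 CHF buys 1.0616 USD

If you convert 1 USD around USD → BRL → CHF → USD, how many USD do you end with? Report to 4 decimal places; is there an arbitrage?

1.0000 (no arbitrage)

Around USD → BRL → CHF → USD: 1 × 4.8369 ÷ 5.1349 × 1.0616 = 0.999991
Product ≈ 1 (deviation 0.001%, within rounding noise).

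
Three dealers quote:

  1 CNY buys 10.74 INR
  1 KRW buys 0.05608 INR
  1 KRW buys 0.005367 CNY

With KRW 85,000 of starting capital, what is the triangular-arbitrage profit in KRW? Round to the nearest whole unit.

Profitable loop is KRW → CNY → INR → KRW:
KRW 85,000 × 0.005367 = CNY 456.19
CNY 456.19 × 10.74 = INR 4,899.53
INR 4,899.53 ÷ 0.05608 = KRW 87,367
Profit = KRW 87,367 − KRW 85,000

Profit: KRW 2,367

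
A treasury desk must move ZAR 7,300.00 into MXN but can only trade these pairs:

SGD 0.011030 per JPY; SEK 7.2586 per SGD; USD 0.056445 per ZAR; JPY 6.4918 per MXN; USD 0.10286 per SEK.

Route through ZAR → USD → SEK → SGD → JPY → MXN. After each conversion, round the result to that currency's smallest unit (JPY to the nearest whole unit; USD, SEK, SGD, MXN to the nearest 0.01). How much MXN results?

MXN 7,707.42

ZAR 7,300.00 × 0.056445 = USD 412.05
USD 412.05 ÷ 0.10286 = SEK 4,005.93
SEK 4,005.93 ÷ 7.2586 = SGD 551.89
SGD 551.89 ÷ 0.011030 = JPY 50,035
JPY 50,035 ÷ 6.4918 = MXN 7,707.42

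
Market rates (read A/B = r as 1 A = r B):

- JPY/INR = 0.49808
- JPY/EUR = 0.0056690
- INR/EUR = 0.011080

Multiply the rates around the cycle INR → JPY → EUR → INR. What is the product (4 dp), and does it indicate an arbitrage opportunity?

Around INR → JPY → EUR → INR: 1 ÷ 0.49808 × 0.0056690 ÷ 0.011080 = 1.027230
Product > 1; profitable direction is INR → JPY → EUR → INR.

1.0272 (arbitrage exists)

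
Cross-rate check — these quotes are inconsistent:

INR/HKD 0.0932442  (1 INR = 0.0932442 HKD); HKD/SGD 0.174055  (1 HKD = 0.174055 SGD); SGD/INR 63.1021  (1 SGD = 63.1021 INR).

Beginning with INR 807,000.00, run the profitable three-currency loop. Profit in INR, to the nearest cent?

Profit: INR 19,467.31

Profitable loop is INR → HKD → SGD → INR:
INR 807,000.00 × 0.0932442 = HKD 75,248.07
HKD 75,248.07 × 0.174055 = SGD 13,097.30
SGD 13,097.30 × 63.1021 = INR 826,467.31
Profit = INR 826,467.31 − INR 807,000.00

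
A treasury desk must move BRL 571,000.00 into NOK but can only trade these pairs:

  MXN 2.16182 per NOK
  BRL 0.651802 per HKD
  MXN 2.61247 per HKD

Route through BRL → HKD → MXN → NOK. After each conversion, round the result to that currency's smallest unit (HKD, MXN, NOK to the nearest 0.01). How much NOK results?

BRL 571,000.00 ÷ 0.651802 = HKD 876,032.91
HKD 876,032.91 × 2.61247 = MXN 2,288,609.70
MXN 2,288,609.70 ÷ 2.16182 = NOK 1,058,649.52

NOK 1,058,649.52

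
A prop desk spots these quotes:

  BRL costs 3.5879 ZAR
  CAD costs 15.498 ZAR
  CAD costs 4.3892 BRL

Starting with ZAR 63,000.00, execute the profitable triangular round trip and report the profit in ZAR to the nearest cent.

Profit: ZAR 1,016.30

Profitable loop is ZAR → CAD → BRL → ZAR:
ZAR 63,000.00 ÷ 15.498 = CAD 4,065.04
CAD 4,065.04 × 4.3892 = BRL 17,842.28
BRL 17,842.28 × 3.5879 = ZAR 64,016.30
Profit = ZAR 64,016.30 − ZAR 63,000.00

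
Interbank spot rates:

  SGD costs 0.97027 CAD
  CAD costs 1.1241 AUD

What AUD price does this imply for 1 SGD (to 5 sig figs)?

1 SGD × 0.97027 = 0.97027 CAD
0.97027 CAD × 1.1241 = 1.09068 AUD

SGD/AUD = 1.0907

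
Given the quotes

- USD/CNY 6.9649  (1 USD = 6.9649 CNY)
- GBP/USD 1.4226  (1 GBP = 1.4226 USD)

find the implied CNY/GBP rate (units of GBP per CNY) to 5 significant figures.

1 CNY ÷ 6.9649 = 0.143577 USD
0.143577 USD ÷ 1.4226 = 0.100926 GBP

CNY/GBP = 0.10093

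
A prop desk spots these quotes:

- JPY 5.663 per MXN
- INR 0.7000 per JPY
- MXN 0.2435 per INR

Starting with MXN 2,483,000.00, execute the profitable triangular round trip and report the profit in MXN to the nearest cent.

Profit: MXN 89,368.32

Profitable loop is MXN → INR → JPY → MXN:
MXN 2,483,000.00 ÷ 0.2435 = INR 10,197,125.26
INR 10,197,125.26 ÷ 0.7000 = JPY 14,567,322
JPY 14,567,322 ÷ 5.663 = MXN 2,572,368.32
Profit = MXN 2,572,368.32 − MXN 2,483,000.00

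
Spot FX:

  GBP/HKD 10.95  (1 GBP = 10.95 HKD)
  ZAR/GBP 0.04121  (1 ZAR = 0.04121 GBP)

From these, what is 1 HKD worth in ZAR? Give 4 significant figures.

HKD/ZAR = 2.216

1 HKD ÷ 10.95 = 0.0913242 GBP
0.0913242 GBP ÷ 0.04121 = 2.21607 ZAR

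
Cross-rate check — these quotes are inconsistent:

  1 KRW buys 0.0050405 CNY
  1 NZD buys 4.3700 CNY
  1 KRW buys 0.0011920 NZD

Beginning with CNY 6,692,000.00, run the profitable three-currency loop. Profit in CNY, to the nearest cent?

Profitable loop is CNY → KRW → NZD → CNY:
CNY 6,692,000.00 ÷ 0.0050405 = KRW 1,327,646,067
KRW 1,327,646,067 × 0.0011920 = NZD 1,582,554.11
NZD 1,582,554.11 × 4.3700 = CNY 6,915,761.47
Profit = CNY 6,915,761.47 − CNY 6,692,000.00

Profit: CNY 223,761.47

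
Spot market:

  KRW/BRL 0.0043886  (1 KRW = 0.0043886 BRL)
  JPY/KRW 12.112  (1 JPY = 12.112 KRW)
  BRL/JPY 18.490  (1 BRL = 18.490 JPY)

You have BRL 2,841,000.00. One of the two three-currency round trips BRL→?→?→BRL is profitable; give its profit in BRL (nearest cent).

Profit: BRL 49,629.71

Profitable loop is BRL → KRW → JPY → BRL:
BRL 2,841,000.00 ÷ 0.0043886 = KRW 647,359,067
KRW 647,359,067 ÷ 12.112 = JPY 53,447,743
JPY 53,447,743 ÷ 18.490 = BRL 2,890,629.71
Profit = BRL 2,890,629.71 − BRL 2,841,000.00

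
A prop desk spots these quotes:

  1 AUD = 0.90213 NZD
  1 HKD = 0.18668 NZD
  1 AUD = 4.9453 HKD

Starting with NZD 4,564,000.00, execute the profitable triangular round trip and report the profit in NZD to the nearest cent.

Profit: NZD 106,538.38

Profitable loop is NZD → AUD → HKD → NZD:
NZD 4,564,000.00 ÷ 0.90213 = AUD 5,059,137.82
AUD 5,059,137.82 × 4.9453 = HKD 25,018,954.25
HKD 25,018,954.25 × 0.18668 = NZD 4,670,538.38
Profit = NZD 4,670,538.38 − NZD 4,564,000.00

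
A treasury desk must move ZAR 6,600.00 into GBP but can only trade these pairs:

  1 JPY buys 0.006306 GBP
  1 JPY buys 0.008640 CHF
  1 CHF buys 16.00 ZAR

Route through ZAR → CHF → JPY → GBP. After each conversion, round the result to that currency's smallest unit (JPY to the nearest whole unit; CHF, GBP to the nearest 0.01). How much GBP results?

ZAR 6,600.00 ÷ 16.00 = CHF 412.50
CHF 412.50 ÷ 0.008640 = JPY 47,743
JPY 47,743 × 0.006306 = GBP 301.07

GBP 301.07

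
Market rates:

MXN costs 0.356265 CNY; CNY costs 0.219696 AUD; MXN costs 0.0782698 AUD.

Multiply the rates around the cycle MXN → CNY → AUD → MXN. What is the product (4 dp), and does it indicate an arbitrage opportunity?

Around MXN → CNY → AUD → MXN: 1 × 0.356265 × 0.219696 ÷ 0.0782698 = 1.000002
Product ≈ 1 (deviation 0.000%, within rounding noise).

1.0000 (no arbitrage)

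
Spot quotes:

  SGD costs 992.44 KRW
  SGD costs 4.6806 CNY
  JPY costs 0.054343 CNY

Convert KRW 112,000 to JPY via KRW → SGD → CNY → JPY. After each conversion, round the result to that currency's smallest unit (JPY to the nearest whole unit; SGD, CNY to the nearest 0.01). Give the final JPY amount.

KRW 112,000 ÷ 992.44 = SGD 112.85
SGD 112.85 × 4.6806 = CNY 528.21
CNY 528.21 ÷ 0.054343 = JPY 9,720

JPY 9,720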